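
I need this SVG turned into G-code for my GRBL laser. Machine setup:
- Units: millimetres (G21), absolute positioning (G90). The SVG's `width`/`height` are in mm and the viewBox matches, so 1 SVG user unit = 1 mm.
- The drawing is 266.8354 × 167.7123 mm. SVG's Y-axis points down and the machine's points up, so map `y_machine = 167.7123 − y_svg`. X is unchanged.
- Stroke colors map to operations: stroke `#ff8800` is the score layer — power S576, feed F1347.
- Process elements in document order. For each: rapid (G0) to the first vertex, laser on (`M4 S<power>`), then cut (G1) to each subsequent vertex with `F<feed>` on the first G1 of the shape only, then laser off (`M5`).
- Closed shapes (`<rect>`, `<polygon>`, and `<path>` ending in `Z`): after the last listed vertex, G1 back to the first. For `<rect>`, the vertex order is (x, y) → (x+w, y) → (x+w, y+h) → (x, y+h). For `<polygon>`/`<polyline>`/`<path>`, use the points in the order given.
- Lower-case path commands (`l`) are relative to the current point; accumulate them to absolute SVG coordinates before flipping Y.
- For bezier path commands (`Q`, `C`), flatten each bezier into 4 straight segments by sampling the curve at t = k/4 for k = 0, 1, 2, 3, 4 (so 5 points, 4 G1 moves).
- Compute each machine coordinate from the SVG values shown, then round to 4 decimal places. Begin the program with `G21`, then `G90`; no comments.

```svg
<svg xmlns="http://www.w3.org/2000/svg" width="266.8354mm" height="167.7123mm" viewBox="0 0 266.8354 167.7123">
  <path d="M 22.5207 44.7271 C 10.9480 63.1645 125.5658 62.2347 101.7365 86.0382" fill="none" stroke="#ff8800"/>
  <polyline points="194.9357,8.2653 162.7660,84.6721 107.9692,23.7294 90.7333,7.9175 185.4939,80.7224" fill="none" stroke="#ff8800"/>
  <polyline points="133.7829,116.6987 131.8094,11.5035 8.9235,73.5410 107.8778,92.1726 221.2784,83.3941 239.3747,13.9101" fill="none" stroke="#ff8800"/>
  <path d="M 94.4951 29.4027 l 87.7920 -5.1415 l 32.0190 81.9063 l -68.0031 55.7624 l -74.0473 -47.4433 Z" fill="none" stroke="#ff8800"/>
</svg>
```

Since the viewBox matches the mm dimensions, user units are millimetres directly. The only transform is the Y-flip y_m = 167.7123 − y_svg.

Shape 1 is a cubic bezier drawn with `<path>`. Its stroke #ff8800 means score at S576, F1347. After flipping Y the toolpath is (22.5207,122.9852) → (33.3669,112.0994) → (66.7248,104.3419) → (97.7846,95.5783) → (101.7365,81.6741).

Shape 2 is a open polyline drawn with `<polyline>`. Its stroke #ff8800 means score at S576, F1347. After flipping Y the toolpath is (194.9357,159.4470) → (162.7660,83.0402) → (107.9692,143.9829) → (90.7333,159.7948) → (185.4939,86.9899).

Shape 3 is a open polyline drawn with `<polyline>`. Its stroke #ff8800 means score at S576, F1347. After flipping Y the toolpath is (133.7829,51.0136) → (131.8094,156.2088) → (8.9235,94.1713) → (107.8778,75.5397) → (221.2784,84.3182) → (239.3747,153.8022).

Shape 4 is a regular polygon drawn with `<path>`. Its stroke #ff8800 means score at S576, F1347. After flipping Y the toolpath is (94.4951,138.3096) → (182.2871,143.4511) → (214.3061,61.5448) → (146.3030,5.7824) → (72.2557,53.2257) → (94.4951,138.3096), returning to the start.

G21
G90
G0 X22.5207 Y122.9852
M4 S576
G1 X33.3669 Y112.0994 F1347
G1 X66.7248 Y104.3419
G1 X97.7846 Y95.5783
G1 X101.7365 Y81.6741
M5
G0 X194.9357 Y159.4470
M4 S576
G1 X162.7660 Y83.0402 F1347
G1 X107.9692 Y143.9829
G1 X90.7333 Y159.7948
G1 X185.4939 Y86.9899
M5
G0 X133.7829 Y51.0136
M4 S576
G1 X131.8094 Y156.2088 F1347
G1 X8.9235 Y94.1713
G1 X107.8778 Y75.5397
G1 X221.2784 Y84.3182
G1 X239.3747 Y153.8022
M5
G0 X94.4951 Y138.3096
M4 S576
G1 X182.2871 Y143.4511 F1347
G1 X214.3061 Y61.5448
G1 X146.3030 Y5.7824
G1 X72.2557 Y53.2257
G1 X94.4951 Y138.3096
M5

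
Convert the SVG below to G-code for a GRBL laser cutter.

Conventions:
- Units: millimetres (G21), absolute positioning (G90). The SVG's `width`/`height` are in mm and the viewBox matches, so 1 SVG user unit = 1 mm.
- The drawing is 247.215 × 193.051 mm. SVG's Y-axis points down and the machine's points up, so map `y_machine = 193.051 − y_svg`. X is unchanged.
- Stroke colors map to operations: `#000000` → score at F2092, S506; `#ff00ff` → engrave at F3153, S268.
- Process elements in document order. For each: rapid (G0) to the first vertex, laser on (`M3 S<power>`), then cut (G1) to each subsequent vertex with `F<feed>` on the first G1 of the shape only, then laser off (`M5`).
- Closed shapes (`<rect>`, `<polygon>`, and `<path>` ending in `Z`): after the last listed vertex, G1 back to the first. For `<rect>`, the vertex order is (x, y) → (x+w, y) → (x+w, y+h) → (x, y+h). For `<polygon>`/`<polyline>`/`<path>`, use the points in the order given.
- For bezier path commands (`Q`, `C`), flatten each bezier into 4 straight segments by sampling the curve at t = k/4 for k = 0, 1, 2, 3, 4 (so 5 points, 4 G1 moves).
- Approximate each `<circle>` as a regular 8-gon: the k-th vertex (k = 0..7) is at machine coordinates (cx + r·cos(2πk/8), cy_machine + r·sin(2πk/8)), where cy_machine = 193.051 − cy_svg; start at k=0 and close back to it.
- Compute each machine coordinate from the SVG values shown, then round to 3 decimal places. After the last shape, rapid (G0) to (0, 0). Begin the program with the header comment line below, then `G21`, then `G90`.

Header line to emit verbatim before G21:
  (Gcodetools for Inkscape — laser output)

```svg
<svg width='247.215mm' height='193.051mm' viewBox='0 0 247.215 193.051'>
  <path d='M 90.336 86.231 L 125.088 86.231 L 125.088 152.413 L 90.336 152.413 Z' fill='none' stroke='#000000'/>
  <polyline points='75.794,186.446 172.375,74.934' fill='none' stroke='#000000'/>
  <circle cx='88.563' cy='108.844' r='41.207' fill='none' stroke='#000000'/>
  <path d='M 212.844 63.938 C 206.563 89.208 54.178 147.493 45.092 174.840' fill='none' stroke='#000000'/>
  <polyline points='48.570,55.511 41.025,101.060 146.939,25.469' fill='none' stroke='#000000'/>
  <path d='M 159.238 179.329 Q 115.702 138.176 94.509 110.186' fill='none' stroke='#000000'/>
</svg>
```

Since the viewBox matches the mm dimensions, user units are millimetres directly. The only transform is the Y-flip y_m = 193.051 − y_svg.

Shape 1 is a rectangle drawn with `<path>`. Its stroke #000000 means score at S506, F2092. After flipping Y the toolpath is (90.336,106.820) → (125.088,106.820) → (125.088,40.638) → (90.336,40.638) → (90.336,106.820), returning to the start.

Shape 2 is a line segment drawn with `<polyline>`. Its stroke #000000 means score at S506, F2092. After flipping Y the toolpath is (75.794,6.605) → (172.375,118.117).

Shape 3 is a circle drawn with `<circle>`. Its stroke #000000 means score at S506, F2092. After flipping Y the toolpath is (129.770,84.207) → (117.701,113.345) → (88.563,125.414) → (59.425,113.345) → (47.356,84.207) → (59.425,55.069) → (88.563,43.000) → (117.701,55.069) → (129.770,84.207), returning to the start.

Shape 4 is a cubic bezier drawn with `<path>`. Its stroke #000000 means score at S506, F2092. After flipping Y the toolpath is (212.844,129.113) → (185.261,104.969) → (130.020,74.441) → (74.253,43.523) → (45.092,18.211).

Shape 5 is a open polyline drawn with `<polyline>`. Its stroke #000000 means score at S506, F2092. After flipping Y the toolpath is (48.570,137.540) → (41.025,91.991) → (146.939,167.582).

Shape 6 is a quadratic bezier drawn with `<path>`. Its stroke #000000 means score at S506, F2092. After flipping Y the toolpath is (159.238,13.722) → (138.866,33.476) → (121.288,51.584) → (106.502,68.047) → (94.509,82.865).

(Gcodetools for Inkscape — laser output)
G21
G90
G0 X90.336 Y106.820
M3 S506
G1 X125.088 Y106.820 F2092
G1 X125.088 Y40.638
G1 X90.336 Y40.638
G1 X90.336 Y106.820
M5
G0 X75.794 Y6.605
M3 S506
G1 X172.375 Y118.117 F2092
M5
G0 X129.770 Y84.207
M3 S506
G1 X117.701 Y113.345 F2092
G1 X88.563 Y125.414
G1 X59.425 Y113.345
G1 X47.356 Y84.207
G1 X59.425 Y55.069
G1 X88.563 Y43.000
G1 X117.701 Y55.069
G1 X129.770 Y84.207
M5
G0 X212.844 Y129.113
M3 S506
G1 X185.261 Y104.969 F2092
G1 X130.020 Y74.441
G1 X74.253 Y43.523
G1 X45.092 Y18.211
M5
G0 X48.570 Y137.540
M3 S506
G1 X41.025 Y91.991 F2092
G1 X146.939 Y167.582
M5
G0 X159.238 Y13.722
M3 S506
G1 X138.866 Y33.476 F2092
G1 X121.288 Y51.584
G1 X106.502 Y68.047
G1 X94.509 Y82.865
M5
G0 X0.000 Y0.000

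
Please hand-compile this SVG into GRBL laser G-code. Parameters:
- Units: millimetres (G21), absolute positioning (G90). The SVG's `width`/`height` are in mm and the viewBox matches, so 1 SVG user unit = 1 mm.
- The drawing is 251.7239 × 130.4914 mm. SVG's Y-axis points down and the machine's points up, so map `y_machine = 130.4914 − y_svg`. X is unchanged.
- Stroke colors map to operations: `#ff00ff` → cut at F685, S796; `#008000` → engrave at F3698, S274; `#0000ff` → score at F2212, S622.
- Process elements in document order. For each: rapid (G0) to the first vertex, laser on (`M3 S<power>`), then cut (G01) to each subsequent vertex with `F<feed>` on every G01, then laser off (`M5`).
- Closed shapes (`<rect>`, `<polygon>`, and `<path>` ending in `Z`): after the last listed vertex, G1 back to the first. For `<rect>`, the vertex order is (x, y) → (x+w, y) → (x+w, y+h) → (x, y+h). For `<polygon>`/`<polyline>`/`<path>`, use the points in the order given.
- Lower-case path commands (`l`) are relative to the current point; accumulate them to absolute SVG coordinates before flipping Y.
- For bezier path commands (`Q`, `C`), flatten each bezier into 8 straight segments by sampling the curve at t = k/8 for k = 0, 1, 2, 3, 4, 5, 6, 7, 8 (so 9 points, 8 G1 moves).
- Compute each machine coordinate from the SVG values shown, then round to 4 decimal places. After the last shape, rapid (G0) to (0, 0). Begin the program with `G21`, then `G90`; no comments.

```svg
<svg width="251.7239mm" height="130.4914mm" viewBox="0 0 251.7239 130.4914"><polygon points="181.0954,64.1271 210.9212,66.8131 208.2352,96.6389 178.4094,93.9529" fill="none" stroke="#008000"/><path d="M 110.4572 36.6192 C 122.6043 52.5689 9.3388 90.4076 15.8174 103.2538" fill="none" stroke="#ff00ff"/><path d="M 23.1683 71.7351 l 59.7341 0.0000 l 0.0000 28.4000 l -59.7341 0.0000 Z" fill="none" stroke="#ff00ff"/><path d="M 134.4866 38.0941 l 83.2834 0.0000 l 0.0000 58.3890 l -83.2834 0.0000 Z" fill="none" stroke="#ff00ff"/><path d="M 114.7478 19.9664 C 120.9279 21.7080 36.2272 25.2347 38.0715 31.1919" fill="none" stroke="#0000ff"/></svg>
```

G21
G90
G0 X181.0954 Y66.3643
M3 S274
G01 X210.9212 Y63.6783 F3698
G01 X208.2352 Y33.8525 F3698
G01 X178.4094 Y36.5385 F3698
G01 X181.0954 Y66.3643 F3698
M5
G0 X110.4572 Y93.8722
M3 S796
G01 X109.6125 Y86.9566 F685
G01 X99.8832 Y78.5383 F685
G01 X84.1424 Y69.1666 F685
G01 X65.2630 Y59.3911 F685
G01 X46.1178 Y49.7610 F685
G01 X29.5799 Y40.8258 F685
G01 X18.5221 Y33.1349 F685
G01 X15.8174 Y27.2376 F685
M5
G0 X23.1683 Y58.7563
M3 S796
G01 X82.9024 Y58.7563 F685
G01 X82.9024 Y30.3563 F685
G01 X23.1683 Y30.3563 F685
G01 X23.1683 Y58.7563 F685
M5
G0 X134.4866 Y92.3973
M3 S796
G01 X217.7700 Y92.3973 F685
G01 X217.7700 Y34.0083 F685
G01 X134.4866 Y34.0083 F685
G01 X134.4866 Y92.3973 F685
M5
G0 X114.7478 Y110.5250
M3 S622
G01 X113.1518 Y109.7870 F2212
G01 X105.1150 Y108.8740 F2212
G01 X92.7165 Y107.7786 F2212
G01 X78.0356 Y106.4931 F2212
G01 X63.1514 Y105.0100 F2212
G01 X50.1432 Y103.3218 F2212
G01 X41.0901 Y101.4208 F2212
G01 X38.0715 Y99.2995 F2212
M5
G0 X0.0000 Y0.0000

Since the viewBox matches the mm dimensions, user units are millimetres directly. The only transform is the Y-flip y_m = 130.4914 − y_svg.

Shape 1 is a regular polygon drawn with `<polygon>`. Its stroke #008000 means engrave at S274, F3698. After flipping Y the toolpath is (181.0954,66.3643) → (210.9212,63.6783) → (208.2352,33.8525) → (178.4094,36.5385) → (181.0954,66.3643), returning to the start.

Shape 2 is a cubic bezier drawn with `<path>`. Its stroke #ff00ff means cut at S796, F685. After flipping Y the toolpath is (110.4572,93.8722) → (109.6125,86.9566) → (99.8832,78.5383) → (84.1424,69.1666) → (65.2630,59.3911) → (46.1178,49.7610) → (29.5799,40.8258) → (18.5221,33.1349) → (15.8174,27.2376).

Shape 3 is a rectangle drawn with `<path>`. Its stroke #ff00ff means cut at S796, F685. After flipping Y the toolpath is (23.1683,58.7563) → (82.9024,58.7563) → (82.9024,30.3563) → (23.1683,30.3563) → (23.1683,58.7563), returning to the start.

Shape 4 is a rectangle drawn with `<path>`. Its stroke #ff00ff means cut at S796, F685. After flipping Y the toolpath is (134.4866,92.3973) → (217.7700,92.3973) → (217.7700,34.0083) → (134.4866,34.0083) → (134.4866,92.3973), returning to the start.

Shape 5 is a cubic bezier drawn with `<path>`. Its stroke #0000ff means score at S622, F2212. After flipping Y the toolpath is (114.7478,110.5250) → (113.1518,109.7870) → (105.1150,108.8740) → (92.7165,107.7786) → (78.0356,106.4931) → (63.1514,105.0100) → (50.1432,103.3218) → (41.0901,101.4208) → (38.0715,99.2995).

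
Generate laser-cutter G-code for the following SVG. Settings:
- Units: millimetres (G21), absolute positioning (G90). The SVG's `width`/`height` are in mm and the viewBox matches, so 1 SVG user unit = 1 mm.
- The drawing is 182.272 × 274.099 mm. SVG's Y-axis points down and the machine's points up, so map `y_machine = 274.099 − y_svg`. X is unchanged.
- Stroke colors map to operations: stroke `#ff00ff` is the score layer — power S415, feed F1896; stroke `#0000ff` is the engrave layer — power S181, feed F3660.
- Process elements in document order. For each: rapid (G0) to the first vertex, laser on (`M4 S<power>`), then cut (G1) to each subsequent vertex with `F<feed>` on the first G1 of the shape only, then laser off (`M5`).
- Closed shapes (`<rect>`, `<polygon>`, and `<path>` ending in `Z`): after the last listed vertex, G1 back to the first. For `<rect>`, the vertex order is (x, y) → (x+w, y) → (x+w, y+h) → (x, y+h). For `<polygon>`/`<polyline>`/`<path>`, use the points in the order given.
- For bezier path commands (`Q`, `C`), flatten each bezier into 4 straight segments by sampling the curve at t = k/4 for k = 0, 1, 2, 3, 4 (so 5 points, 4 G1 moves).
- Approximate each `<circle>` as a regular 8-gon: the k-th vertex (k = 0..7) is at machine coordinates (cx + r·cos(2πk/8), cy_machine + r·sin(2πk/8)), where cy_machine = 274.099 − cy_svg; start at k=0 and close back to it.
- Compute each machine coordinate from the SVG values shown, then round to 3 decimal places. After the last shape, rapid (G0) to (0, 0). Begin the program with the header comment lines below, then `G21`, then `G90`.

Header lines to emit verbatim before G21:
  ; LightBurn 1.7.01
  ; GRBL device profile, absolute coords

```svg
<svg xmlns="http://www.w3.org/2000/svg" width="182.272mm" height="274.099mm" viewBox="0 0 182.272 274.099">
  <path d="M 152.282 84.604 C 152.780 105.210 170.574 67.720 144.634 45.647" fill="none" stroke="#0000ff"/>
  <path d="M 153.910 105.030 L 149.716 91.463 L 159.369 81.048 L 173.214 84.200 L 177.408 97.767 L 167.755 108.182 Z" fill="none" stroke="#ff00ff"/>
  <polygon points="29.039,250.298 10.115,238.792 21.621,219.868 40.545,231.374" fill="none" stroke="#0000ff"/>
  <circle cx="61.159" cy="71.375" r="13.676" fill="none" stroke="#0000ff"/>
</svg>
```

; LightBurn 1.7.01
; GRBL device profile, absolute coords
G21
G90
G0 X152.282 Y189.495
M4 S181
G1 X154.945 Y183.785 F3660
G1 X158.372 Y192.969
G1 X156.842 Y210.155
G1 X144.634 Y228.452
M5
G0 X153.910 Y169.069
M4 S415
G1 X149.716 Y182.636 F1896
G1 X159.369 Y193.051
G1 X173.214 Y189.899
G1 X177.408 Y176.332
G1 X167.755 Y165.917
G1 X153.910 Y169.069
M5
G0 X29.039 Y23.801
M4 S181
G1 X10.115 Y35.307 F3660
G1 X21.621 Y54.231
G1 X40.545 Y42.725
G1 X29.039 Y23.801
M5
G0 X74.835 Y202.724
M4 S181
G1 X70.829 Y212.394 F3660
G1 X61.159 Y216.400
G1 X51.489 Y212.394
G1 X47.483 Y202.724
G1 X51.489 Y193.054
G1 X61.159 Y189.048
G1 X70.829 Y193.054
G1 X74.835 Y202.724
M5
G0 X0.000 Y0.000

viewBox `0 0 182.272 274.099` with mm width/height → 1 unit = 1 mm. Flip: y_m = 274.099 − y_svg.

**Shape 1** — `<path>` cubic bezier, stroke `#0000ff` → engrave (S181, F3660). Control points (SVG): P0=(152.282,84.604), P1=(152.780,105.210), P2=(170.574,67.720), P3=(144.634,45.647); sampled at t=k/4. Machine vertices: (152.282,189.495) → (154.945,183.785) → (158.372,192.969) → (156.842,210.155) → (144.634,228.452). Open path.

**Shape 2** — `<path>` regular polygon, stroke `#ff00ff` → score (S415, F1896). Machine vertices: (153.910,169.069) → (149.716,182.636) → (159.369,193.051) → (173.214,189.899) → (177.408,176.332) → (167.755,165.917) → (153.910,169.069). Closed: final G1 returns to the first vertex.

**Shape 3** — `<polygon>` regular polygon, stroke `#0000ff` → engrave (S181, F3660). Machine vertices: (29.039,23.801) → (10.115,35.307) → (21.621,54.231) → (40.545,42.725) → (29.039,23.801). Closed: final G1 returns to the first vertex.

**Shape 4** — `<circle>` circle, stroke `#0000ff` → engrave (S181, F3660). Machine vertices: (74.835,202.724) → (70.829,212.394) → (61.159,216.400) → (51.489,212.394) → (47.483,202.724) → (51.489,193.054) → (61.159,189.048) → (70.829,193.054) → (74.835,202.724). Closed: final G1 returns to the first vertex.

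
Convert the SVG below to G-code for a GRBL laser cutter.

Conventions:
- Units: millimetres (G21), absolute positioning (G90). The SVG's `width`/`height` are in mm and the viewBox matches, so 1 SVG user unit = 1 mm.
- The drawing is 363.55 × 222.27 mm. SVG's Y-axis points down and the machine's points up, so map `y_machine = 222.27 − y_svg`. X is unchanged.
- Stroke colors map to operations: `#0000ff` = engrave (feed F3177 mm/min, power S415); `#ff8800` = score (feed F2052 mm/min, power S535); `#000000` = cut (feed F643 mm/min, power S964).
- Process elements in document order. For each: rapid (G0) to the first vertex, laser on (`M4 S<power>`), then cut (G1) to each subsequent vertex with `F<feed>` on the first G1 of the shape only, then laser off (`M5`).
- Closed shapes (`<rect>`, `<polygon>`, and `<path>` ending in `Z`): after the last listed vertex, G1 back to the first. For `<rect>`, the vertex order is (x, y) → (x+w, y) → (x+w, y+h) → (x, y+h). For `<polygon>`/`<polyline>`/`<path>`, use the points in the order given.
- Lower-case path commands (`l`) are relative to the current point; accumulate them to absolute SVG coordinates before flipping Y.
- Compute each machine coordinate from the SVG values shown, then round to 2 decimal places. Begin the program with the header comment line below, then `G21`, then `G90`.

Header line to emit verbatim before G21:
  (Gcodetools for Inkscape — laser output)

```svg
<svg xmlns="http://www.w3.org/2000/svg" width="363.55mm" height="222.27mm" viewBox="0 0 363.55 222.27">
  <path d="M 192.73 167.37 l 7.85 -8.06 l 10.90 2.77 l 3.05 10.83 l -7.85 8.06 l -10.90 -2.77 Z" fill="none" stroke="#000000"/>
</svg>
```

(Gcodetools for Inkscape — laser output)
G21
G90
G0 X192.73 Y54.90
M4 S964
G1 X200.58 Y62.96 F643
G1 X211.48 Y60.19
G1 X214.53 Y49.36
G1 X206.68 Y41.30
G1 X195.78 Y44.07
G1 X192.73 Y54.90
M5

Since the viewBox matches the mm dimensions, user units are millimetres directly. The only transform is the Y-flip y_m = 222.27 − y_svg.

Shape 1 is a regular polygon drawn with `<path>`. Its stroke #000000 means cut at S964, F643. After flipping Y the toolpath is (192.73,54.90) → (200.58,62.96) → (211.48,60.19) → (214.53,49.36) → (206.68,41.30) → (195.78,44.07) → (192.73,54.90), returning to the start.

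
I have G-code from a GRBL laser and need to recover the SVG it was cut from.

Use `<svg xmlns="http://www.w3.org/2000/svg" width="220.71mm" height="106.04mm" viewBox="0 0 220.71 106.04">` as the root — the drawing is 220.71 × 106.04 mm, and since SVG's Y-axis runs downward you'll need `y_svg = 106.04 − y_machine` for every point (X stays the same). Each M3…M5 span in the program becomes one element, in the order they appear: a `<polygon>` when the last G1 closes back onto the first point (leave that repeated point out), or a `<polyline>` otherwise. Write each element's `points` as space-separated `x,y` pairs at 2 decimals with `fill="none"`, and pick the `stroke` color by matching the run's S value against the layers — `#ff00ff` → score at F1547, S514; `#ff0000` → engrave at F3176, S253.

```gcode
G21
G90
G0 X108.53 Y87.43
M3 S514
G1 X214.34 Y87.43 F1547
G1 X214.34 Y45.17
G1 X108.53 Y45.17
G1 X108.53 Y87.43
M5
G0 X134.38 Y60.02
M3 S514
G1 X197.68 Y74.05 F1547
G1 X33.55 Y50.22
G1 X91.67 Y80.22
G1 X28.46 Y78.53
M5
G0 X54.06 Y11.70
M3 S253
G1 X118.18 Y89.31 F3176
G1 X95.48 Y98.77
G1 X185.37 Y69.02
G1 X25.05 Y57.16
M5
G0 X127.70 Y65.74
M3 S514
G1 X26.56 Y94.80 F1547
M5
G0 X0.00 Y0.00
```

Each laser-on run becomes one SVG element. Flip Y back into SVG space with y_svg = 106.04 − y_machine.

Run 1: S514 ⇒ score layer `#ff00ff`. The run returns to its start, so emit a `<polygon>` with points (Y-flipped): 108.53,18.61 214.34,18.61 214.34,60.87 108.53,60.87.

Run 2: the run's S514 means `#ff00ff` (score). The run is open, so emit a `<polyline>` with points (Y-flipped): 134.38,46.02 197.68,31.99 33.55,55.82 91.67,25.82 28.46,27.51.

Run 3: the run's S253 means `#ff0000` (engrave). The run is open, so emit a `<polyline>` with points (Y-flipped): 54.06,94.34 118.18,16.73 95.48,7.27 185.37,37.02 25.05,48.88.

Run 4: the run's S514 means `#ff00ff` (score). The run is open, so emit a `<polyline>` with points (Y-flipped): 127.70,40.30 26.56,11.24.

<svg xmlns="http://www.w3.org/2000/svg" width="220.71mm" height="106.04mm" viewBox="0 0 220.71 106.04">
  <polygon points="108.53,18.61 214.34,18.61 214.34,60.87 108.53,60.87" fill="none" stroke="#ff00ff"/>
  <polyline points="134.38,46.02 197.68,31.99 33.55,55.82 91.67,25.82 28.46,27.51" fill="none" stroke="#ff00ff"/>
  <polyline points="54.06,94.34 118.18,16.73 95.48,7.27 185.37,37.02 25.05,48.88" fill="none" stroke="#ff0000"/>
  <polyline points="127.70,40.30 26.56,11.24" fill="none" stroke="#ff00ff"/>
</svg>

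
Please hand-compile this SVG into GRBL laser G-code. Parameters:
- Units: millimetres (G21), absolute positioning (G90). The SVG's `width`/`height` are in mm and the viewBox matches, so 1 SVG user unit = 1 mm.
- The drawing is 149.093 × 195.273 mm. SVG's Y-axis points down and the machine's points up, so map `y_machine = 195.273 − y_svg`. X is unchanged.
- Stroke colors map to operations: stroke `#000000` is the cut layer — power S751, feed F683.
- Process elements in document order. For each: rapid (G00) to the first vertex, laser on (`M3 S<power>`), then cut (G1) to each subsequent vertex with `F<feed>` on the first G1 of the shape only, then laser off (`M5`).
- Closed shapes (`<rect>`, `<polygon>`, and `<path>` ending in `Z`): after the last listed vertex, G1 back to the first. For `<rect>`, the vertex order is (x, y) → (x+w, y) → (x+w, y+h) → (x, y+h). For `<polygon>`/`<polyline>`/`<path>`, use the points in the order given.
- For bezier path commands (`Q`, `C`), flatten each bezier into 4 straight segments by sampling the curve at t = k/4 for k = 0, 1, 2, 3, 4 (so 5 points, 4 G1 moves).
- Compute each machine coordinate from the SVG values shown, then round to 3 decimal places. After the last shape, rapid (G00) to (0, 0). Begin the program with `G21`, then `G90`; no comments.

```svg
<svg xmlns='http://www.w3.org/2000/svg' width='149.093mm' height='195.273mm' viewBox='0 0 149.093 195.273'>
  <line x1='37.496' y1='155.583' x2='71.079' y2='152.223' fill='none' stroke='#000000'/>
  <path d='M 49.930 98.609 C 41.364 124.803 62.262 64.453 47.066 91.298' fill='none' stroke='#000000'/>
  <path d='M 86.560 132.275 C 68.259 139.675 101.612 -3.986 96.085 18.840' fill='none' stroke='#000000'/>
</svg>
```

G21
G90
G00 X37.496 Y39.690
M3 S751
G1 X71.079 Y43.050 F683
M5
G00 X49.930 Y96.664
M3 S751
G1 X48.006 Y90.531 F683
G1 X50.984 Y100.564
G1 X52.720 Y110.474
G1 X47.066 Y103.975
M5
G00 X86.560 Y62.998
M3 S751
G1 X81.105 Y80.810 F683
G1 X86.532 Y125.500
G1 X94.355 Y167.298
G1 X96.085 Y176.433
M5
G00 X0.000 Y0.000

viewBox `0 0 149.093 195.273` with mm width/height → 1 unit = 1 mm. Flip: y_m = 195.273 − y_svg.

**Shape 1** — `<line>` line segment, stroke `#000000` → cut (S751, F683). Machine vertices: (37.496,39.690) → (71.079,43.050). Open path.

**Shape 2** — `<path>` cubic bezier, stroke `#000000` → cut (S751, F683). Control points (SVG): P0=(49.930,98.609), P1=(41.364,124.803), P2=(62.262,64.453), P3=(47.066,91.298); sampled at t=k/4. Machine vertices: (49.930,96.664) → (48.006,90.531) → (50.984,100.564) → (52.720,110.474) → (47.066,103.975). Open path.

**Shape 3** — `<path>` cubic bezier, stroke `#000000` → cut (S751, F683). Control points (SVG): P0=(86.560,132.275), P1=(68.259,139.675), P2=(101.612,-3.986), P3=(96.085,18.840); sampled at t=k/4. Machine vertices: (86.560,62.998) → (81.105,80.810) → (86.532,125.500) → (94.355,167.298) → (96.085,176.433). Open path.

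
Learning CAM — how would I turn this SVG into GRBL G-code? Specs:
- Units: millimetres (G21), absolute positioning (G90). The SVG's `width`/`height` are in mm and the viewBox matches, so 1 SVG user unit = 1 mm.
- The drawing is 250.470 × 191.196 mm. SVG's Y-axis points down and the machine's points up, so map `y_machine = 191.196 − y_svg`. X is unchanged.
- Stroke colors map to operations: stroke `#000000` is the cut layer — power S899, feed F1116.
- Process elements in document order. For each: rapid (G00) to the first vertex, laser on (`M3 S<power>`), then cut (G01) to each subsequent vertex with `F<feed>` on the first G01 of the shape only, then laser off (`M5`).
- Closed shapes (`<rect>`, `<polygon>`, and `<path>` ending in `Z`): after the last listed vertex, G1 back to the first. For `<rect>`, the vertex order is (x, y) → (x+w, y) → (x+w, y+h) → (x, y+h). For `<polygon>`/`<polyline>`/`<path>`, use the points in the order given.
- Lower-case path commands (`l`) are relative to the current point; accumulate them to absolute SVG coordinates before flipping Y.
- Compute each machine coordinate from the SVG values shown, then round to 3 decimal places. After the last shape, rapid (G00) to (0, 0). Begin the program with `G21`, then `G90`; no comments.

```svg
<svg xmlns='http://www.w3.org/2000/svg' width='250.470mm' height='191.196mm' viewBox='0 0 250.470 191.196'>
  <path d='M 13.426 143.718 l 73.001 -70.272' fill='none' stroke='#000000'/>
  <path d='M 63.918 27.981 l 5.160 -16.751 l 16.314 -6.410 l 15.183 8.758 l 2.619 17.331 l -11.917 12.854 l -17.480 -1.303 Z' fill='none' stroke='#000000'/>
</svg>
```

1 u = 1 mm; y_m = 191.196 − y.

[1] `<path>` line segment, #000000→cut S899 F1116: (13.426,47.478) → (86.427,117.750)

[2] `<path>` regular polygon, #000000→cut S899 F1116: (63.918,163.215) → (69.078,179.966) → (85.392,186.376) → (100.575,177.618) → (103.194,160.287) → (91.277,147.433) → (73.797,148.736) → (63.918,163.215) (closed)

G21
G90
G00 X13.426 Y47.478
M3 S899
G01 X86.427 Y117.750 F1116
M5
G00 X63.918 Y163.215
M3 S899
G01 X69.078 Y179.966 F1116
G01 X85.392 Y186.376
G01 X100.575 Y177.618
G01 X103.194 Y160.287
G01 X91.277 Y147.433
G01 X73.797 Y148.736
G01 X63.918 Y163.215
M5
G00 X0.000 Y0.000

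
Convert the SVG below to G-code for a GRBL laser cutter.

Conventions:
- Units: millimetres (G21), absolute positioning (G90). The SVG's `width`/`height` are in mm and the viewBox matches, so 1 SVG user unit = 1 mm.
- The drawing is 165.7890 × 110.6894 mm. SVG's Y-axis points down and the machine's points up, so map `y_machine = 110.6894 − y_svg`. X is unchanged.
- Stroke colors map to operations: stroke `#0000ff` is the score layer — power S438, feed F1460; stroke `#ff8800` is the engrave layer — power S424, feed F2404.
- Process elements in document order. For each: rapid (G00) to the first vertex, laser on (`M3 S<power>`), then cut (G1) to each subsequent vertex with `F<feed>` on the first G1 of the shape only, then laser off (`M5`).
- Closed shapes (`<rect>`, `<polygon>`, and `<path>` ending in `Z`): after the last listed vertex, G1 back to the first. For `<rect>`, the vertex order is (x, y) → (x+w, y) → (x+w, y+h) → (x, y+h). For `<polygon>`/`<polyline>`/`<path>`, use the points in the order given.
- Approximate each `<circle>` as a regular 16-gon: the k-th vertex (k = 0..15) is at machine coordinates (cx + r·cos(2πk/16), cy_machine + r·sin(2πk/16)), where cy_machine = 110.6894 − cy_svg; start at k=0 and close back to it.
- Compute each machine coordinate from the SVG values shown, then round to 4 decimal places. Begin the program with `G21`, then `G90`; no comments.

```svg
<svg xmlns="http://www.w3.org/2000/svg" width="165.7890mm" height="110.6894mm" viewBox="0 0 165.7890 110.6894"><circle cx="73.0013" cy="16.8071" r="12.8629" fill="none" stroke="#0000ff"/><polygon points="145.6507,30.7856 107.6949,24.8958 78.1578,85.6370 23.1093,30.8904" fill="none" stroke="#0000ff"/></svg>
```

viewBox `0 0 165.7890 110.6894` with mm width/height → 1 unit = 1 mm. Flip: y_m = 110.6894 − y_svg.

**Shape 1** — `<circle>` circle, stroke `#0000ff` → score (S438, F1460). Machine vertices: (85.8642,93.8823) → (84.8851,98.8047) → (82.0967,102.9777) → (77.9237,105.7661) → (73.0013,106.7452) → (68.0789,105.7661) → (63.9059,102.9777) → (61.1175,98.8047) → (60.1384,93.8823) → (61.1175,88.9599) → (63.9059,84.7869) → (68.0789,81.9985) → (73.0013,81.0194) → (77.9237,81.9985) → (82.0967,84.7869) → (84.8851,88.9599) → (85.8642,93.8823). Closed: final G1 returns to the first vertex.

**Shape 2** — `<polygon>` closed polygon, stroke `#0000ff` → score (S438, F1460). Machine vertices: (145.6507,79.9038) → (107.6949,85.7936) → (78.1578,25.0524) → (23.1093,79.7990) → (145.6507,79.9038). Closed: final G1 returns to the first vertex.

G21
G90
G00 X85.8642 Y93.8823
M3 S438
G1 X84.8851 Y98.8047 F1460
G1 X82.0967 Y102.9777
G1 X77.9237 Y105.7661
G1 X73.0013 Y106.7452
G1 X68.0789 Y105.7661
G1 X63.9059 Y102.9777
G1 X61.1175 Y98.8047
G1 X60.1384 Y93.8823
G1 X61.1175 Y88.9599
G1 X63.9059 Y84.7869
G1 X68.0789 Y81.9985
G1 X73.0013 Y81.0194
G1 X77.9237 Y81.9985
G1 X82.0967 Y84.7869
G1 X84.8851 Y88.9599
G1 X85.8642 Y93.8823
M5
G00 X145.6507 Y79.9038
M3 S438
G1 X107.6949 Y85.7936 F1460
G1 X78.1578 Y25.0524
G1 X23.1093 Y79.7990
G1 X145.6507 Y79.9038
M5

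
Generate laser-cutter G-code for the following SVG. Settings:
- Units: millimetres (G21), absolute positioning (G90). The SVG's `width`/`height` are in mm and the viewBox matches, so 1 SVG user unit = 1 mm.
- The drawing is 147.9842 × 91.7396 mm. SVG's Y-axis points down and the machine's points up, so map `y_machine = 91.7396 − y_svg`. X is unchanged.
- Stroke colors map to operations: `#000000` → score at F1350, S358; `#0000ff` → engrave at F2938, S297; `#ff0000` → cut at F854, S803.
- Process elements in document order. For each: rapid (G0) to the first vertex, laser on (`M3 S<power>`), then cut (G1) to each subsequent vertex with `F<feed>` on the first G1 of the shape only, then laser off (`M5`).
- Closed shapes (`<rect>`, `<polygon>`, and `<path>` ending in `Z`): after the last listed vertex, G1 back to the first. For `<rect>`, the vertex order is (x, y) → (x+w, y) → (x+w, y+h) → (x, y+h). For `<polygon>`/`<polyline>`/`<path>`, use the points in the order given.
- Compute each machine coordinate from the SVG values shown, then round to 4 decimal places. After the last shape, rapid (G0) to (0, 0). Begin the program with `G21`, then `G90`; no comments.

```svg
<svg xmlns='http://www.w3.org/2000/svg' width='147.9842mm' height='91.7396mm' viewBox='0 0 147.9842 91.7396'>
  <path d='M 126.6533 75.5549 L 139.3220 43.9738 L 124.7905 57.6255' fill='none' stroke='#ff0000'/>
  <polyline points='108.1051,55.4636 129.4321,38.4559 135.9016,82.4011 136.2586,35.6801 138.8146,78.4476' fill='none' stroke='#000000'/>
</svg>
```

G21
G90
G0 X126.6533 Y16.1847
M3 S803
G1 X139.3220 Y47.7658 F854
G1 X124.7905 Y34.1141
M5
G0 X108.1051 Y36.2760
M3 S358
G1 X129.4321 Y53.2837 F1350
G1 X135.9016 Y9.3385
G1 X136.2586 Y56.0595
G1 X138.8146 Y13.2920
M5
G0 X0.0000 Y0.0000

viewBox `0 0 147.9842 91.7396` with mm width/height → 1 unit = 1 mm. Flip: y_m = 91.7396 − y_svg.

**Shape 1** — `<path>` open polyline, stroke `#ff0000` → cut (S803, F854). Machine vertices: (126.6533,16.1847) → (139.3220,47.7658) → (124.7905,34.1141). Open path.

**Shape 2** — `<polyline>` open polyline, stroke `#000000` → score (S358, F1350). Machine vertices: (108.1051,36.2760) → (129.4321,53.2837) → (135.9016,9.3385) → (136.2586,56.0595) → (138.8146,13.2920). Open path.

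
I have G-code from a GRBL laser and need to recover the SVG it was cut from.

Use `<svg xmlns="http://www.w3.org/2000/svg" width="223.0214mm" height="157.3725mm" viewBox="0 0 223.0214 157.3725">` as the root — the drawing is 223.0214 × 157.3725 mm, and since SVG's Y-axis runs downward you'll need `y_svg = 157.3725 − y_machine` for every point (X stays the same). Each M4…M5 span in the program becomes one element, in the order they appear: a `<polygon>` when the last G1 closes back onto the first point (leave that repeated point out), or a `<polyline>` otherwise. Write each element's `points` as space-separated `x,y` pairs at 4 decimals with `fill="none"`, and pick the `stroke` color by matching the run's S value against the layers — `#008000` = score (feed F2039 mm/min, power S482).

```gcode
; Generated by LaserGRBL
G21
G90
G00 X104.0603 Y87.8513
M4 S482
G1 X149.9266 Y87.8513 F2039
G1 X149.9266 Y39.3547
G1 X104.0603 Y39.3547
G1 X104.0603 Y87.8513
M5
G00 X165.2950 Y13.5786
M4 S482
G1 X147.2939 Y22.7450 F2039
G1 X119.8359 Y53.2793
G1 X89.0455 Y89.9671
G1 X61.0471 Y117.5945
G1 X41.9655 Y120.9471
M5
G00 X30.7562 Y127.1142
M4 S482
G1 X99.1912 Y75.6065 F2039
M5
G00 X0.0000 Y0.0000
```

Each laser-on run becomes one SVG element. Flip Y back into SVG space with y_svg = 157.3725 − y_machine. Every run uses S482, so all elements get stroke `#008000` (score).

Run 1: The run returns to its start, so emit a `<polygon>` with points (Y-flipped): 104.0603,69.5212 149.9266,69.5212 149.9266,118.0178 104.0603,118.0178.

Run 2: The run is open, so emit a `<polyline>` with points (Y-flipped): 165.2950,143.7939 147.2939,134.6275 119.8359,104.0932 89.0455,67.4054 61.0471,39.7780 41.9655,36.4254.

Run 3: The run is open, so emit a `<polyline>` with points (Y-flipped): 30.7562,30.2583 99.1912,81.7660.

<svg xmlns="http://www.w3.org/2000/svg" width="223.0214mm" height="157.3725mm" viewBox="0 0 223.0214 157.3725">
  <polygon points="104.0603,69.5212 149.9266,69.5212 149.9266,118.0178 104.0603,118.0178" fill="none" stroke="#008000"/>
  <polyline points="165.2950,143.7939 147.2939,134.6275 119.8359,104.0932 89.0455,67.4054 61.0471,39.7780 41.9655,36.4254" fill="none" stroke="#008000"/>
  <polyline points="30.7562,30.2583 99.1912,81.7660" fill="none" stroke="#008000"/>
</svg>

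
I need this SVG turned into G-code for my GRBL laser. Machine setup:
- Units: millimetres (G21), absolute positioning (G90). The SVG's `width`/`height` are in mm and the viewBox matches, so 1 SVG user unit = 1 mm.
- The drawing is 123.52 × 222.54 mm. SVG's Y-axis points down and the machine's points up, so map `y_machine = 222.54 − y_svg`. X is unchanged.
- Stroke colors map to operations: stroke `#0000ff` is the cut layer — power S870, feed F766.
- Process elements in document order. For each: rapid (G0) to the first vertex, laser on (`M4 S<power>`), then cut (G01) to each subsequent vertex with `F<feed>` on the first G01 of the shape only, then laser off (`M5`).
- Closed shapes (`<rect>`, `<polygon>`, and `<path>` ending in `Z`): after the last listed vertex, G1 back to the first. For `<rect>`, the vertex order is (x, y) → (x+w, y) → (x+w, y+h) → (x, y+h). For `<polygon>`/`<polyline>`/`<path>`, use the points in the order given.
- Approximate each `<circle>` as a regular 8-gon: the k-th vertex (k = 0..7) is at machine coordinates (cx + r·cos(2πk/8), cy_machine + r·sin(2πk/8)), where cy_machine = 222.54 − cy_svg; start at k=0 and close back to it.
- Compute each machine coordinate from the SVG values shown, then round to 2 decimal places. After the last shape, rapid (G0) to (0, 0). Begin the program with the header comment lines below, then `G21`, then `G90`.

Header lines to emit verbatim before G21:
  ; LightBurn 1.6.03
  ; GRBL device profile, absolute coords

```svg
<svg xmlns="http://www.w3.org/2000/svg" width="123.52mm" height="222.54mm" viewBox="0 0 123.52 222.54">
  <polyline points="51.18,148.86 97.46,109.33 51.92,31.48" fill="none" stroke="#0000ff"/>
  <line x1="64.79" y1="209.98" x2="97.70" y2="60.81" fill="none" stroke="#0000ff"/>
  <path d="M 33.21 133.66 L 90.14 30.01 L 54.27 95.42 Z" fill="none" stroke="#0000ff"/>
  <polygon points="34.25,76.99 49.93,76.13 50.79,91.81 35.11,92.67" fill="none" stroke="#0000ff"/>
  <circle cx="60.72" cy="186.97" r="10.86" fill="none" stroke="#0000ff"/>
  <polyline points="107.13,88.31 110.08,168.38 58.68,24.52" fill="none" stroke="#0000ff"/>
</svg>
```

; LightBurn 1.6.03
; GRBL device profile, absolute coords
G21
G90
G0 X51.18 Y73.68
M4 S870
G01 X97.46 Y113.21 F766
G01 X51.92 Y191.06
M5
G0 X64.79 Y12.56
M4 S870
G01 X97.70 Y161.73 F766
M5
G0 X33.21 Y88.88
M4 S870
G01 X90.14 Y192.53 F766
G01 X54.27 Y127.12
G01 X33.21 Y88.88
M5
G0 X34.25 Y145.55
M4 S870
G01 X49.93 Y146.41 F766
G01 X50.79 Y130.73
G01 X35.11 Y129.87
G01 X34.25 Y145.55
M5
G0 X71.58 Y35.57
M4 S870
G01 X68.40 Y43.25 F766
G01 X60.72 Y46.43
G01 X53.04 Y43.25
G01 X49.86 Y35.57
G01 X53.04 Y27.89
G01 X60.72 Y24.71
G01 X68.40 Y27.89
G01 X71.58 Y35.57
M5
G0 X107.13 Y134.23
M4 S870
G01 X110.08 Y54.16 F766
G01 X58.68 Y198.02
M5
G0 X0.00 Y0.00

viewBox `0 0 123.52 222.54` with mm width/height → 1 unit = 1 mm. Flip: y_m = 222.54 − y_svg.

**Shape 1** — `<polyline>` open polyline, stroke `#0000ff` → cut (S870, F766). Machine vertices: (51.18,73.68) → (97.46,113.21) → (51.92,191.06). Open path.

**Shape 2** — `<line>` line segment, stroke `#0000ff` → cut (S870, F766). Machine vertices: (64.79,12.56) → (97.70,161.73). Open path.

**Shape 3** — `<path>` closed polygon, stroke `#0000ff` → cut (S870, F766). Machine vertices: (33.21,88.88) → (90.14,192.53) → (54.27,127.12) → (33.21,88.88). Closed: final G1 returns to the first vertex.

**Shape 4** — `<polygon>` regular polygon, stroke `#0000ff` → cut (S870, F766). Machine vertices: (34.25,145.55) → (49.93,146.41) → (50.79,130.73) → (35.11,129.87) → (34.25,145.55). Closed: final G1 returns to the first vertex.

**Shape 5** — `<circle>` circle, stroke `#0000ff` → cut (S870, F766). Machine vertices: (71.58,35.57) → (68.40,43.25) → (60.72,46.43) → (53.04,43.25) → (49.86,35.57) → (53.04,27.89) → (60.72,24.71) → (68.40,27.89) → (71.58,35.57). Closed: final G1 returns to the first vertex.

**Shape 6** — `<polyline>` open polyline, stroke `#0000ff` → cut (S870, F766). Machine vertices: (107.13,134.23) → (110.08,54.16) → (58.68,198.02). Open path.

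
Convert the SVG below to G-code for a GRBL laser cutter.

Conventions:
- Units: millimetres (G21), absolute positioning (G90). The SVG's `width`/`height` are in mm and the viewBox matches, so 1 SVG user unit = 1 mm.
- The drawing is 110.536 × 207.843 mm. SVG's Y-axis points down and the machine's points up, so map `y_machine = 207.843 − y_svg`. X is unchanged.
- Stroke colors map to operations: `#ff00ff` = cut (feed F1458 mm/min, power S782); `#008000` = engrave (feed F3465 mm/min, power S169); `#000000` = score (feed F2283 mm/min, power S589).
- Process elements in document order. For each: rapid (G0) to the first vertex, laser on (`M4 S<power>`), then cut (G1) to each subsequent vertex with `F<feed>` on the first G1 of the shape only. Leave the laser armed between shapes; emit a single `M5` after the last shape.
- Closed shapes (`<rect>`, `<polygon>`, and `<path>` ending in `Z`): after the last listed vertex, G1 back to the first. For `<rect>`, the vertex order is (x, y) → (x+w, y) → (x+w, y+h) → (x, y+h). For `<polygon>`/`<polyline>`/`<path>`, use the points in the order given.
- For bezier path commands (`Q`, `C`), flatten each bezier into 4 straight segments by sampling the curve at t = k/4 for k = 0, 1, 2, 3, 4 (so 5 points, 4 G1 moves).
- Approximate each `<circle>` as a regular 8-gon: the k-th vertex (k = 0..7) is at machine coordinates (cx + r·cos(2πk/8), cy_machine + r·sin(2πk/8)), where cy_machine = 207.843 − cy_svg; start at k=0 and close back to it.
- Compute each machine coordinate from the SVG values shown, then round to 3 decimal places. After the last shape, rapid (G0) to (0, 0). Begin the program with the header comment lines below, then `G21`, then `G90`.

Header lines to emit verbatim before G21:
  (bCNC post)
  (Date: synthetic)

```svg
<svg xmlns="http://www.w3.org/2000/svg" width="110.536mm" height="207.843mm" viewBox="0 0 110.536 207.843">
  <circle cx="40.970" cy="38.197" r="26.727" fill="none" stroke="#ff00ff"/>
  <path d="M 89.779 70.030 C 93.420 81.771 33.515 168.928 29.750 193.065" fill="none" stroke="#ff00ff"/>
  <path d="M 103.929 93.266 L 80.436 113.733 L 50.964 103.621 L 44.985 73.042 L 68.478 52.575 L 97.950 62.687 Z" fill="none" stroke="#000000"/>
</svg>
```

(bCNC post)
(Date: synthetic)
G21
G90
G0 X67.697 Y169.646
M4 S782
G1 X59.869 Y188.545 F1458
G1 X40.970 Y196.373
G1 X22.071 Y188.545
G1 X14.243 Y169.646
G1 X22.071 Y150.747
G1 X40.970 Y142.919
G1 X59.869 Y150.747
G1 X67.697 Y169.646
G0 X89.779 Y137.813
M4 S782
G1 X82.465 Y117.030 F1458
G1 X62.542 Y80.944
G1 X41.230 Y42.534
G1 X29.750 Y14.778
G0 X103.929 Y114.577
M4 S589
G1 X80.436 Y94.110 F2283
G1 X50.964 Y104.222
G1 X44.985 Y134.801
G1 X68.478 Y155.268
G1 X97.950 Y145.156
G1 X103.929 Y114.577
M5
G0 X0.000 Y0.000

1 u = 1 mm; y_m = 207.843 − y.

[1] `<circle>` circle, #ff00ff→cut S782 F1458: (67.697,169.646) → (59.869,188.545) → (40.970,196.373) → (22.071,188.545) → (14.243,169.646) → (22.071,150.747) → (40.970,142.919) → (59.869,150.747) → (67.697,169.646) (closed)

[2] `<path>` cubic bezier, #ff00ff→cut S782 F1458: (89.779,137.813) → (82.465,117.030) → (62.542,80.944) → (41.230,42.534) → (29.750,14.778)

[3] `<path>` regular polygon, #000000→score S589 F2283: (103.929,114.577) → (80.436,94.110) → (50.964,104.222) → (44.985,134.801) → (68.478,155.268) → (97.950,145.156) → (103.929,114.577) (closed)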